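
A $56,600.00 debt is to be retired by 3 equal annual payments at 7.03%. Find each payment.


Formula: PMT = PV * r / (1 - (1+r)^(-n))
Denominator: 1 - (1 + 0.0703)^(-3) = 0.184388
Numerator: $56,600.00 * 0.0703 = 3978.98
PMT = 3978.98 / 0.184388 = $21,579.35

$21,579.35


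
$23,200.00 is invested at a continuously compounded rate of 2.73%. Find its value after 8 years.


Formula: FV = P * e^(r*t)
Exponent: r*t = 0.0273 * 8 = 0.2184
e^(0.2184) = 1.244085
FV = $23,200.00 * 1.244085 = $28,862.76

$28,862.76


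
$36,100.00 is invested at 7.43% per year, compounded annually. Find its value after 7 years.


Formula: FV = P * (1 + r)^n
Substituting: FV = $36,100.00 * (1 + 0.0743)^7
Growth factor: (1.0743)^7 = 1.651502
FV = $36,100.00 * 1.651502 = $59,619.21

$59,619.21


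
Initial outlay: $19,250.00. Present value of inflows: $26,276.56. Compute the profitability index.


Formula: PI = PV(cash flows) / initial investment
Substituting: PI = $26,276.56 / $19,250.00
PI = 1.365

1.365


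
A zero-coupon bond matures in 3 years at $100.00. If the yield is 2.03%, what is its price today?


Formula: Price = FV / (1 + r)^n
Substituting: Price = $100.00 / (1 + 0.0203)^3
Discount factor: (1.0203)^3 = 1.062145
Price = $100.00 / 1.062145 = $94.15

$94.15


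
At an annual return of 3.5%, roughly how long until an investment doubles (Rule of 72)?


Formula: Years ≈ 72 / r
Substituting: Years ≈ 72 / 3.5
Years ≈ 20.6

20.6 years


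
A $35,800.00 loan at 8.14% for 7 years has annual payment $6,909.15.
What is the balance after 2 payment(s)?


Formula: Balance = PV*(1+r)^k - PMT*((1+r)^k - 1)/r
Growth: (1 + 0.0814)^2 = 1.169426
Accumulated factor: ((1+r)^k - 1)/r = 2.0814
Balance = $35,800.00 * 1.169426 - $6,909.15 * 2.0814
Balance = $27,484.74

$27,484.74


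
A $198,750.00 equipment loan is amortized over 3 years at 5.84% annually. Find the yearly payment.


Formula: PMT = PV * r / (1 - (1+r)^(-n))
Denominator: 1 - (1 + 0.0584)^(-3) = 0.156567
Numerator: $198,750.00 * 0.0584 = 11607.0
PMT = 11607.0 / 0.156567 = $74,134.32

$74,134.32


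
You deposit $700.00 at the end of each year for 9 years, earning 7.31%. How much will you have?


Formula: FV = PMT * ((1+r)^n - 1) / r
Growth factor: (1 + 0.0731)^9 = 1.886956
Numerator: 1.886956 - 1 = 0.886956
FV = $700.00 * 0.886956 / 0.0731 = $8,493.42

$8,493.42


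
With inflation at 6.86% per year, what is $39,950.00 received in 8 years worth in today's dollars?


Formula: Real value = nominal / (1 + inflation)^years
Price level: (1 + 0.0686)^8 = 1.700284
Real value = $39,950.00 / 1.700284 = $23,496.08

$23,496.08


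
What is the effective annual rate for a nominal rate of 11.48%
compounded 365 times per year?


Formula: EAR = (1 + r/m)^m - 1
Period rate: r/m = 0.1148 / 365 = 0.000315
Compounding: (1 + 0.000315)^365 = 1.121629
EAR = 1.121629 - 1 = 0.121629

0.121629


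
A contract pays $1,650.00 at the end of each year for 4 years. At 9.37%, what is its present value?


Formula: PV = PMT * (1 - (1+r)^(-n)) / r
Discount factor: (1 + 0.0937)^(-4) = 0.698887
Bracket: 1 - 0.698887 = 0.301113
PV = $1,650.00 * 0.301113 / 0.0937 = $5,302.41

$5,302.41


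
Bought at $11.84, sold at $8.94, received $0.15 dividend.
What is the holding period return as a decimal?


Formula: HPR = (P1 - P0 + D) / P0
Gain: $8.94 - $11.84 + $0.15 = -$2.75
HPR = -$2.75 / $11.84 = -0.2323

-0.2323


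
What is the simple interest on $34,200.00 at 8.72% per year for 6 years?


Formula: I = P * r * t
Substituting: I = $34,200.00 * 0.0872 * 6
Step: I = $34,200.00 * 0.5232
I = $17,893.44

$17,893.44


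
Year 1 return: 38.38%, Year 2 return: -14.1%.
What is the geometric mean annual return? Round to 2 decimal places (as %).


Formula: Geometric mean = ((1+r1)*(1+r2))^(1/2) - 1
Product: (1 + 0.3838) * (1 + -0.141) = 1.3838 * 0.859 = 1.188684
Square root: 1.188684^0.5 = 1.090268
Geometric mean = 1.090268 - 1 = 0.090268
As percentage: 9.03%

9.03%


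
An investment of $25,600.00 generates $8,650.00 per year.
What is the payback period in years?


Formula: Payback = investment / annual cash flow
Substituting: Payback = $25,600.00 / $8,650.00
Payback = 2.9595 years

2.9595 years


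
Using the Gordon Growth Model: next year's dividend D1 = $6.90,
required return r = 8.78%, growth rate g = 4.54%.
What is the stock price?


Formula: P = D1 / (r - g)
Spread: r - g = 0.0878 - 0.0454 = 0.0424
Substituting: P = $6.90 / 0.0424
P = $162.74

$162.74


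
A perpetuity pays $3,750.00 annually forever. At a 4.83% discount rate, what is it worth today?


Formula: PV = C / r
Substituting: PV = $3,750.00 / 0.0483
PV = $77,639.75

$77,639.75


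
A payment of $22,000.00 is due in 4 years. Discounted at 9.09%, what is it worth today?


Formula: PV = FV / (1 + r)^n
Substituting: PV = $22,000.00 / (1 + 0.0909)^4
Discount factor: (1.0909)^4 = 1.416249
PV = $22,000.00 / 1.416249 = $15,533.99

$15,533.99


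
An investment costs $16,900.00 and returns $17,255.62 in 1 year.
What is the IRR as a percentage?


Formula: IRR = C1/C0 - 1
Substituting: IRR = $17,255.62 / $16,900.00 - 1
Ratio: 1.021043 - 1 = 0.021043
IRR = 2.1043%

2.1043%


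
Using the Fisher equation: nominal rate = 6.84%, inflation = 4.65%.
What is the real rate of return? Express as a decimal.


Formula: (1 + r_real) = (1 + r_nom) / (1 + inflation)
Substituting: (1 + r_real) = 1.0684 / 1.0465
(1 + r_real) = 1.020927
r_real = 1.020927 - 1 = 0.020927

0.020927


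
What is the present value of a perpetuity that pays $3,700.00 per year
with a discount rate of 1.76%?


Formula: PV = C / r
Substituting: PV = $3,700.00 / 0.0176
PV = $210,227.27

$210,227.27


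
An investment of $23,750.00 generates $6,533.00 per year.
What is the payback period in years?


Formula: Payback = investment / annual cash flow
Substituting: Payback = $23,750.00 / $6,533.00
Payback = 3.6354 years

3.6354 years


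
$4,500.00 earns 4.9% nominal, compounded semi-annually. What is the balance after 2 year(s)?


Formula: FV = P * (1 + r/m)^(m*t)
Period rate: r/m = 0.049 / 2 = 0.0245
Total periods: m*t = 2 * 2 = 4
Growth factor: (1 + 0.0245)^4 = 1.101661
FV = $4,500.00 * 1.101661 = $4,957.47

$4,957.47


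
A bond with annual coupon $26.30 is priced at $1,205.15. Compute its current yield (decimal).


Formula: Current yield = annual coupon / price
Substituting: CY = $26.30 / $1,205.15
CY = 0.021823

0.021823


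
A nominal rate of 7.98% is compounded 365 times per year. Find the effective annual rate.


Formula: EAR = (1 + r/m)^m - 1
Period rate: r/m = 0.0798 / 365 = 0.000219
Compounding: (1 + 0.000219)^365 = 1.083061
EAR = 1.083061 - 1 = 0.083061

0.083061


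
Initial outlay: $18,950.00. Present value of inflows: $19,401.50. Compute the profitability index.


Formula: PI = PV(cash flows) / initial investment
Substituting: PI = $19,401.50 / $18,950.00
PI = 1.0238

1.0238


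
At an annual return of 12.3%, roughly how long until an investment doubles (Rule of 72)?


Formula: Years ≈ 72 / r
Substituting: Years ≈ 72 / 12.3
Years ≈ 5.9

5.9 years


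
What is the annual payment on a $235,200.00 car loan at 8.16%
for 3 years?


Formula: PMT = PV * r / (1 - (1+r)^(-n))
Denominator: 1 - (1 + 0.0816)^(-3) = 0.209685
Numerator: $235,200.00 * 0.0816 = 19192.32
PMT = 19192.32 / 0.209685 = $91,529.09

$91,529.09


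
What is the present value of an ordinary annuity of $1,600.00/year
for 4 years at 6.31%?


Formula: PV = PMT * (1 - (1+r)^(-n)) / r
Discount factor: (1 + 0.0631)^(-4) = 0.782895
Bracket: 1 - 0.782895 = 0.217105
PV = $1,600.00 * 0.217105 / 0.0631 = $5,505.04

$5,505.04


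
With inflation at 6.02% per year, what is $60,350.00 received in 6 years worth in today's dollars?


Formula: Real value = nominal / (1 + inflation)^years
Price level: (1 + 0.0602)^6 = 1.420126
Real value = $60,350.00 / 1.420126 = $42,496.24

$42,496.24


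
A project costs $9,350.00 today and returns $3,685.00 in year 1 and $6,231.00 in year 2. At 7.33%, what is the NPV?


Formula: NPV = C0 + C1/(1+r) + C2/(1+r)^2
Discount C1: $3,685.00 / (1 + 0.0733) = $3,433.34
Discount C2: $6,231.00 / (1 + 0.0733)^2 = $5,408.98
NPV = -$9,350.00 + $3,433.34 + $5,408.98 = -$507.68

-$507.68


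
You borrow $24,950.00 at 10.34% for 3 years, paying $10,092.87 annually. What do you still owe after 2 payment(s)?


Formula: Balance = PV*(1+r)^k - PMT*((1+r)^k - 1)/r
Growth: (1 + 0.1034)^2 = 1.217492
Accumulated factor: ((1+r)^k - 1)/r = 2.1034
Balance = $24,950.00 * 1.217492 - $10,092.87 * 2.1034
Balance = $9,147.07

$9,147.07


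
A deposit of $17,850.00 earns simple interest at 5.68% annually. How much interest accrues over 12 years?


Formula: I = P * r * t
Substituting: I = $17,850.00 * 0.0568 * 12
Step: I = $17,850.00 * 0.6816
I = $12,166.56

$12,166.56


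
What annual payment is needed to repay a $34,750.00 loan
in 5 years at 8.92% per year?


Formula: PMT = PV * r / (1 - (1+r)^(-n))
Denominator: 1 - (1 + 0.0892)^(-5) = 0.347678
Numerator: $34,750.00 * 0.0892 = 3099.7
PMT = 3099.7 / 0.347678 = $8,915.43

$8,915.43


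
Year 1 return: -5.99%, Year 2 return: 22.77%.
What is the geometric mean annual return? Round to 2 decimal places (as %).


Formula: Geometric mean = ((1+r1)*(1+r2))^(1/2) - 1
Product: (1 + -0.0599) * (1 + 0.2277) = 0.9401 * 1.2277 = 1.154161
Square root: 1.154161^0.5 = 1.074319
Geometric mean = 1.074319 - 1 = 0.074319
As percentage: 7.43%

7.43%


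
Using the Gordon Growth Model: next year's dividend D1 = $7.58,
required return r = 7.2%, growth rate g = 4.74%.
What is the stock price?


Formula: P = D1 / (r - g)
Spread: r - g = 0.072 - 0.0474 = 0.0246
Substituting: P = $7.58 / 0.0246
P = $308.13

$308.13


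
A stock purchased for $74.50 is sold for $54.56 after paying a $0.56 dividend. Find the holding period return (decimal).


Formula: HPR = (P1 - P0 + D) / P0
Gain: $54.56 - $74.50 + $0.56 = -$19.38
HPR = -$19.38 / $74.50 = -0.2601

-0.2601


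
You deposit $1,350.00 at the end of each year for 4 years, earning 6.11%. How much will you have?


Formula: FV = PMT * ((1+r)^n - 1) / r
Growth factor: (1 + 0.0611)^4 = 1.267726
Numerator: 1.267726 - 1 = 0.267726
FV = $1,350.00 * 0.267726 / 0.0611 = $5,915.38

$5,915.38


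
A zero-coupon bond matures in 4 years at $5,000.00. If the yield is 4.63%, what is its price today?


Formula: Price = FV / (1 + r)^n
Substituting: Price = $5,000.00 / (1 + 0.0463)^4
Discount factor: (1.0463)^4 = 1.198464
Price = $5,000.00 / 1.198464 = $4,172.01

$4,172.01


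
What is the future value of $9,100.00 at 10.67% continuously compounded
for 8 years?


Formula: FV = P * e^(r*t)
Exponent: r*t = 0.1067 * 8 = 0.8536
e^(0.8536) = 2.348085
FV = $9,100.00 * 2.348085 = $21,367.57

$21,367.57


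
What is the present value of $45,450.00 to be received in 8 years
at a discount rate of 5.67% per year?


Formula: PV = FV / (1 + r)^n
Substituting: PV = $45,450.00 / (1 + 0.0567)^8
Discount factor: (1.0567)^8 = 1.554582
PV = $45,450.00 / 1.554582 = $29,236.15

$29,236.15


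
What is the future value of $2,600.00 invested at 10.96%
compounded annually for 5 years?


Formula: FV = P * (1 + r)^n
Substituting: FV = $2,600.00 * (1 + 0.1096)^5
Growth factor: (1.1096)^5 = 1.682024
FV = $2,600.00 * 1.682024 = $4,373.26

$4,373.26


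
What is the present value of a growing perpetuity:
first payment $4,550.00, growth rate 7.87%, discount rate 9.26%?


Formula: PV = C / (r - g)
Spread: r - g = 0.0926 - 0.0787 = 0.0139
Substituting: PV = $4,550.00 / 0.0139
PV = $327,338.13

$327,338.13


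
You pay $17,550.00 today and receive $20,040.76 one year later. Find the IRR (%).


Formula: IRR = C1/C0 - 1
Substituting: IRR = $20,040.76 / $17,550.00 - 1
Ratio: 1.141924 - 1 = 0.141924
IRR = 14.1924%

14.1924%


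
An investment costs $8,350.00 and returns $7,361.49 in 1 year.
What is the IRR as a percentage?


Formula: IRR = C1/C0 - 1
Substituting: IRR = $7,361.49 / $8,350.00 - 1
Ratio: 0.881616 - 1 = -0.118384
IRR = -11.8384%

-11.8384%


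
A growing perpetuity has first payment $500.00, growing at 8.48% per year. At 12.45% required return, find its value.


Formula: PV = C / (r - g)
Spread: r - g = 0.1245 - 0.0848 = 0.0397
Substituting: PV = $500.00 / 0.0397
PV = $12,594.46

$12,594.46


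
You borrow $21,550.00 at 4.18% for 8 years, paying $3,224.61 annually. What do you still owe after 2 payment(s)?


Formula: Balance = PV*(1+r)^k - PMT*((1+r)^k - 1)/r
Growth: (1 + 0.0418)^2 = 1.085347
Accumulated factor: ((1+r)^k - 1)/r = 2.0418
Balance = $21,550.00 * 1.085347 - $3,224.61 * 2.0418
Balance = $16,805.22

$16,805.22


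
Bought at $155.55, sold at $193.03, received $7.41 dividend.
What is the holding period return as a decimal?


Formula: HPR = (P1 - P0 + D) / P0
Gain: $193.03 - $155.55 + $7.41 = $44.89
HPR = $44.89 / $155.55 = 0.2886

0.2886


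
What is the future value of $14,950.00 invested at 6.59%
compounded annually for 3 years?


Formula: FV = P * (1 + r)^n
Substituting: FV = $14,950.00 * (1 + 0.0659)^3
Growth factor: (1.0659)^3 = 1.211015
FV = $14,950.00 * 1.211015 = $18,104.67

$18,104.67


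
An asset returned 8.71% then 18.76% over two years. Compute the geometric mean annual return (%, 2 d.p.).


Formula: Geometric mean = ((1+r1)*(1+r2))^(1/2) - 1
Product: (1 + 0.0871) * (1 + 0.1876) = 1.0871 * 1.1876 = 1.29104
Square root: 1.29104^0.5 = 1.136239
Geometric mean = 1.136239 - 1 = 0.136239
As percentage: 13.62%

13.62%


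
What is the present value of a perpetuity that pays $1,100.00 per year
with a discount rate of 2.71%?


Formula: PV = C / r
Substituting: PV = $1,100.00 / 0.0271
PV = $40,590.41

$40,590.41


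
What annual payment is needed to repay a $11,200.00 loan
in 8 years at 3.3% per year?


Formula: PMT = PV * r / (1 - (1+r)^(-n))
Denominator: 1 - (1 + 0.033)^(-8) = 0.228746
Numerator: $11,200.00 * 0.033 = 369.6
PMT = 369.6 / 0.228746 = $1,615.77

$1,615.77


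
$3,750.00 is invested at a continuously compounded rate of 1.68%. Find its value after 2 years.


Formula: FV = P * e^(r*t)
Exponent: r*t = 0.0168 * 2 = 0.0336
e^(0.0336) = 1.034171
FV = $3,750.00 * 1.034171 = $3,878.14

$3,878.14


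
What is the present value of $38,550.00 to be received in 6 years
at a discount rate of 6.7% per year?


Formula: PV = FV / (1 + r)^n
Substituting: PV = $38,550.00 / (1 + 0.067)^6
Discount factor: (1.067)^6 = 1.475661
PV = $38,550.00 / 1.475661 = $26,123.89

$26,123.89


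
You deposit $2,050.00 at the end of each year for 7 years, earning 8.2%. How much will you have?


Formula: FV = PMT * ((1+r)^n - 1) / r
Growth factor: (1 + 0.082)^7 = 1.736164
Numerator: 1.736164 - 1 = 0.736164
FV = $2,050.00 * 0.736164 / 0.082 = $18,404.11

$18,404.11


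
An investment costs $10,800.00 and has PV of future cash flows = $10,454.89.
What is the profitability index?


Formula: PI = PV(cash flows) / initial investment
Substituting: PI = $10,454.89 / $10,800.00
PI = 0.968

0.968


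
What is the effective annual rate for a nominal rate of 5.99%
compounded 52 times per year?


Formula: EAR = (1 + r/m)^m - 1
Period rate: r/m = 0.0599 / 52 = 0.001152
Compounding: (1 + 0.001152)^52 = 1.061694
EAR = 1.061694 - 1 = 0.061694

0.061694


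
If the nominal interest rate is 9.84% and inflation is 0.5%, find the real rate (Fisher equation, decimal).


Formula: (1 + r_real) = (1 + r_nom) / (1 + inflation)
Substituting: (1 + r_real) = 1.0984 / 1.005
(1 + r_real) = 1.092935
r_real = 1.092935 - 1 = 0.092935

0.092935


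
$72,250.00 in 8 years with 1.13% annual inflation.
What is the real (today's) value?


Formula: Real value = nominal / (1 + inflation)^years
Price level: (1 + 0.0113)^8 = 1.094057
Real value = $72,250.00 / 1.094057 = $66,038.59

$66,038.59


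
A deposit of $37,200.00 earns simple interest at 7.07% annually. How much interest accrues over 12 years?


Formula: I = P * r * t
Substituting: I = $37,200.00 * 0.0707 * 12
Step: I = $37,200.00 * 0.8484
I = $31,560.48

$31,560.48


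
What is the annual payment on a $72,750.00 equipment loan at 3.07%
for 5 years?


Formula: PMT = PV * r / (1 - (1+r)^(-n))
Denominator: 1 - (1 + 0.0307)^(-5) = 0.140316
Numerator: $72,750.00 * 0.0307 = 2233.425
PMT = 2233.425 / 0.140316 = $15,917.06

$15,917.06


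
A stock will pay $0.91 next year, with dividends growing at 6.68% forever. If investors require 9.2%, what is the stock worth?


Formula: P = D1 / (r - g)
Spread: r - g = 0.092 - 0.0668 = 0.0252
Substituting: P = $0.91 / 0.0252
P = $36.11

$36.11


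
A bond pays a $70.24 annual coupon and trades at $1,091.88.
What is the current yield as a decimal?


Formula: Current yield = annual coupon / price
Substituting: CY = $70.24 / $1,091.88
CY = 0.064329

0.064329


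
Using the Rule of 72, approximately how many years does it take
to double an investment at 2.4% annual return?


Formula: Years ≈ 72 / r
Substituting: Years ≈ 72 / 2.4
Years ≈ 30.0

30.0 years


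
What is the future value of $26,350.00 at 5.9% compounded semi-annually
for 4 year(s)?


Formula: FV = P * (1 + r/m)^(m*t)
Period rate: r/m = 0.059 / 2 = 0.0295
Total periods: m*t = 2 * 4 = 8
Growth factor: (1 + 0.0295)^8 = 1.261859
FV = $26,350.00 * 1.261859 = $33,249.98

$33,249.98


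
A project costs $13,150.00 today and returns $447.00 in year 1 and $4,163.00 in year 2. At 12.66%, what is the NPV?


Formula: NPV = C0 + C1/(1+r) + C2/(1+r)^2
Discount C1: $447.00 / (1 + 0.1266) = $396.77
Discount C2: $4,163.00 / (1 + 0.1266)^2 = $3,279.95
NPV = -$13,150.00 + $396.77 + $3,279.95 = -$9,473.28

-$9,473.28


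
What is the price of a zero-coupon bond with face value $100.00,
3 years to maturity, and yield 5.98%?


Formula: Price = FV / (1 + r)^n
Substituting: Price = $100.00 / (1 + 0.0598)^3
Discount factor: (1.0598)^3 = 1.190342
Price = $100.00 / 1.190342 = $84.01

$84.01


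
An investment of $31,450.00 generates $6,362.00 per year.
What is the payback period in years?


Formula: Payback = investment / annual cash flow
Substituting: Payback = $31,450.00 / $6,362.00
Payback = 4.9434 years

4.9434 years


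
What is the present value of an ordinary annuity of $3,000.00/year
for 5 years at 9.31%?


Formula: PV = PMT * (1 - (1+r)^(-n)) / r
Discount factor: (1 + 0.0931)^(-5) = 0.640768
Bracket: 1 - 0.640768 = 0.359232
PV = $3,000.00 * 0.359232 / 0.0931 = $11,575.70

$11,575.70


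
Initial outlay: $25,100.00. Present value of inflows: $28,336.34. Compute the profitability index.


Formula: PI = PV(cash flows) / initial investment
Substituting: PI = $28,336.34 / $25,100.00
PI = 1.1289

1.1289


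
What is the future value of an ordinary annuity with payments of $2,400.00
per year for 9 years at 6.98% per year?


Formula: FV = PMT * ((1+r)^n - 1) / r
Growth factor: (1 + 0.0698)^9 = 1.835369
Numerator: 1.835369 - 1 = 0.835369
FV = $2,400.00 * 0.835369 / 0.0698 = $28,723.28

$28,723.28


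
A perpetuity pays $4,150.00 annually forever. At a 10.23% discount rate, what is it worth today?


Formula: PV = C / r
Substituting: PV = $4,150.00 / 0.1023
PV = $40,566.96

$40,566.96


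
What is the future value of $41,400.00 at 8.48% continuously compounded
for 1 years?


Formula: FV = P * e^(r*t)
Exponent: r*t = 0.0848 * 1 = 0.0848
e^(0.0848) = 1.088499
FV = $41,400.00 * 1.088499 = $45,063.87

$45,063.87


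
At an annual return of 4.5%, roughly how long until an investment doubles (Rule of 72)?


Formula: Years ≈ 72 / r
Substituting: Years ≈ 72 / 4.5
Years ≈ 16.0

16.0 years


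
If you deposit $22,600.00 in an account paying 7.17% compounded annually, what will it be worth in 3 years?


Formula: FV = P * (1 + r)^n
Substituting: FV = $22,600.00 * (1 + 0.0717)^3
Growth factor: (1.0717)^3 = 1.230891
FV = $22,600.00 * 1.230891 = $27,818.14

$27,818.14


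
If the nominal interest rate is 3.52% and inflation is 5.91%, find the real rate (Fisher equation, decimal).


Formula: (1 + r_real) = (1 + r_nom) / (1 + inflation)
Substituting: (1 + r_real) = 1.0352 / 1.0591
(1 + r_real) = 0.977434
r_real = 0.977434 - 1 = -0.022566

-0.022566


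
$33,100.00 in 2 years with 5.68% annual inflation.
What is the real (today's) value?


Formula: Real value = nominal / (1 + inflation)^years
Price level: (1 + 0.0568)^2 = 1.116826
Real value = $33,100.00 / 1.116826 = $29,637.56

$29,637.56


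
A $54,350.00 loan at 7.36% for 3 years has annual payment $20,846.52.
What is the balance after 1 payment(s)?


Formula: Balance = PV*(1+r)^k - PMT*((1+r)^k - 1)/r
Growth: (1 + 0.0736)^1 = 1.0736
Accumulated factor: ((1+r)^k - 1)/r = 1.0
Balance = $54,350.00 * 1.0736 - $20,846.52 * 1.0
Balance = $37,503.64

$37,503.64


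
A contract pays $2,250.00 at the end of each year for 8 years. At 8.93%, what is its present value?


Formula: PV = PMT * (1 - (1+r)^(-n)) / r
Discount factor: (1 + 0.0893)^(-8) = 0.504452
Bracket: 1 - 0.504452 = 0.495548
PV = $2,250.00 * 0.495548 / 0.0893 = $12,485.81

$12,485.81


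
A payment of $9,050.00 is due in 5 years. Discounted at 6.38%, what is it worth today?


Formula: PV = FV / (1 + r)^n
Substituting: PV = $9,050.00 / (1 + 0.0638)^5
Discount factor: (1.0638)^5 = 1.362385
PV = $9,050.00 / 1.362385 = $6,642.76

$6,642.76


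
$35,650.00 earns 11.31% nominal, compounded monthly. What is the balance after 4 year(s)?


Formula: FV = P * (1 + r/m)^(m*t)
Period rate: r/m = 0.1131 / 12 = 0.009425
Total periods: m*t = 12 * 4 = 48
Growth factor: (1 + 0.009425)^48 = 1.568754
FV = $35,650.00 * 1.568754 = $55,926.06

$55,926.06


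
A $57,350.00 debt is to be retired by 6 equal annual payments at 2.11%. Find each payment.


Formula: PMT = PV * r / (1 - (1+r)^(-n))
Denominator: 1 - (1 + 0.0211)^(-6) = 0.117753
Numerator: $57,350.00 * 0.0211 = 1210.085
PMT = 1210.085 / 0.117753 = $10,276.50

$10,276.50


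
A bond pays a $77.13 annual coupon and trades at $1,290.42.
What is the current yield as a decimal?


Formula: Current yield = annual coupon / price
Substituting: CY = $77.13 / $1,290.42
CY = 0.059771

0.059771


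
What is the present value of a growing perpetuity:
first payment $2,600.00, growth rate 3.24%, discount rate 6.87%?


Formula: PV = C / (r - g)
Spread: r - g = 0.0687 - 0.0324 = 0.0363
Substituting: PV = $2,600.00 / 0.0363
PV = $71,625.34

$71,625.34


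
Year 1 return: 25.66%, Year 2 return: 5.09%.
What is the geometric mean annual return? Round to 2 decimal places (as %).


Formula: Geometric mean = ((1+r1)*(1+r2))^(1/2) - 1
Product: (1 + 0.2566) * (1 + 0.0509) = 1.2566 * 1.0509 = 1.320561
Square root: 1.320561^0.5 = 1.149157
Geometric mean = 1.149157 - 1 = 0.149157
As percentage: 14.92%

14.92%


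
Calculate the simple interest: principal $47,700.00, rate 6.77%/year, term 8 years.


Formula: I = P * r * t
Substituting: I = $47,700.00 * 0.0677 * 8
Step: I = $47,700.00 * 0.5416
I = $25,834.32

$25,834.32


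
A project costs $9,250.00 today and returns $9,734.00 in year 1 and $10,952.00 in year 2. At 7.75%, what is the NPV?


Formula: NPV = C0 + C1/(1+r) + C2/(1+r)^2
Discount C1: $9,734.00 / (1 + 0.0775) = $9,033.87
Discount C2: $10,952.00 / (1 + 0.0775)^2 = $9,433.20
NPV = -$9,250.00 + $9,033.87 + $9,433.20 = $9,217.07

$9,217.07


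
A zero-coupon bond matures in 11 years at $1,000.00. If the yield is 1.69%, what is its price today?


Formula: Price = FV / (1 + r)^n
Substituting: Price = $1,000.00 / (1 + 0.0169)^11
Discount factor: (1.0169)^11 = 1.202433
Price = $1,000.00 / 1.202433 = $831.65

$831.65


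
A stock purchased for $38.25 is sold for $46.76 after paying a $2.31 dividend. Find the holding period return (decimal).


Formula: HPR = (P1 - P0 + D) / P0
Gain: $46.76 - $38.25 + $2.31 = $10.82
HPR = $10.82 / $38.25 = 0.2829

0.2829


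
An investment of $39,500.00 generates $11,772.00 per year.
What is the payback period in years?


Formula: Payback = investment / annual cash flow
Substituting: Payback = $39,500.00 / $11,772.00
Payback = 3.3554 years

3.3554 years


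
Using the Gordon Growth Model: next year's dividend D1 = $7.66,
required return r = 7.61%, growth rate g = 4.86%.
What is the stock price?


Formula: P = D1 / (r - g)
Spread: r - g = 0.0761 - 0.0486 = 0.0275
Substituting: P = $7.66 / 0.0275
P = $278.55

$278.55


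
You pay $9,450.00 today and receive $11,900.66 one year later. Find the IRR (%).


Formula: IRR = C1/C0 - 1
Substituting: IRR = $11,900.66 / $9,450.00 - 1
Ratio: 1.259329 - 1 = 0.259329
IRR = 25.9329%

25.9329%


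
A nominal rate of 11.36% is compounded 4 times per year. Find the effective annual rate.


Formula: EAR = (1 + r/m)^m - 1
Period rate: r/m = 0.1136 / 4 = 0.0284
Compounding: (1 + 0.0284)^4 = 1.118532
EAR = 1.118532 - 1 = 0.118532

0.118532


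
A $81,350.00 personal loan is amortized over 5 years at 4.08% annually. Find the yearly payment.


Formula: PMT = PV * r / (1 - (1+r)^(-n))
Denominator: 1 - (1 + 0.0408)^(-5) = 0.181227
Numerator: $81,350.00 * 0.0408 = 3319.08
PMT = 3319.08 / 0.181227 = $18,314.50

$18,314.50


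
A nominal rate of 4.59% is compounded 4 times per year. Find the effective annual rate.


Formula: EAR = (1 + r/m)^m - 1
Period rate: r/m = 0.0459 / 4 = 0.011475
Compounding: (1 + 0.011475)^4 = 1.046696
EAR = 1.046696 - 1 = 0.046696

0.046696


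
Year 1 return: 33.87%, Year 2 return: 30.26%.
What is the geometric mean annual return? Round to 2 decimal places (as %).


Formula: Geometric mean = ((1+r1)*(1+r2))^(1/2) - 1
Product: (1 + 0.3387) * (1 + 0.3026) = 1.3387 * 1.3026 = 1.743791
Square root: 1.743791^0.5 = 1.320527
Geometric mean = 1.320527 - 1 = 0.320527
As percentage: 32.05%

32.05%


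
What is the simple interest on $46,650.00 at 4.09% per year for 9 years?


Formula: I = P * r * t
Substituting: I = $46,650.00 * 0.0409 * 9
Step: I = $46,650.00 * 0.3681
I = $17,171.87

$17,171.87


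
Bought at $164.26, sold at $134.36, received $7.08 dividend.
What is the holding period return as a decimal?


Formula: HPR = (P1 - P0 + D) / P0
Gain: $134.36 - $164.26 + $7.08 = -$22.82
HPR = -$22.82 / $164.26 = -0.1389

-0.1389


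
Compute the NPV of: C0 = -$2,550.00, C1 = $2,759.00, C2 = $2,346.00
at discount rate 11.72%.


Formula: NPV = C0 + C1/(1+r) + C2/(1+r)^2
Discount C1: $2,759.00 / (1 + 0.1172) = $2,469.57
Discount C2: $2,346.00 / (1 + 0.1172)^2 = $1,879.60
NPV = -$2,550.00 + $2,469.57 + $1,879.60 = $1,799.17

$1,799.17


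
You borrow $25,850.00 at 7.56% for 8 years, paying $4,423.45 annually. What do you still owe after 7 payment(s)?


Formula: Balance = PV*(1+r)^k - PMT*((1+r)^k - 1)/r
Growth: (1 + 0.0756)^7 = 1.665542
Accumulated factor: ((1+r)^k - 1)/r = 8.803464
Balance = $25,850.00 * 1.665542 - $4,423.45 * 8.803464
Balance = $4,112.58

$4,112.58


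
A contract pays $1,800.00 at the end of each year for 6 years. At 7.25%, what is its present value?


Formula: PV = PMT * (1 - (1+r)^(-n)) / r
Discount factor: (1 + 0.0725)^(-6) = 0.657077
Bracket: 1 - 0.657077 = 0.342923
PV = $1,800.00 * 0.342923 / 0.0725 = $8,513.95

$8,513.95


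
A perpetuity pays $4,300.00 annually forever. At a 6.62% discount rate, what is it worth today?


Formula: PV = C / r
Substituting: PV = $4,300.00 / 0.0662
PV = $64,954.68

$64,954.68


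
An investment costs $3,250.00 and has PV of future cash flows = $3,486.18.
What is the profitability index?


Formula: PI = PV(cash flows) / initial investment
Substituting: PI = $3,486.18 / $3,250.00
PI = 1.0727

1.0727


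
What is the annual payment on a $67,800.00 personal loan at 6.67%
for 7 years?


Formula: PMT = PV * r / (1 - (1+r)^(-n))
Denominator: 1 - (1 + 0.0667)^(-7) = 0.363638
Numerator: $67,800.00 * 0.0667 = 4522.26
PMT = 4522.26 / 0.363638 = $12,436.14

$12,436.14


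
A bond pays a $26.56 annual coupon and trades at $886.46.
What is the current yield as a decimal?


Formula: Current yield = annual coupon / price
Substituting: CY = $26.56 / $886.46
CY = 0.029962

0.029962


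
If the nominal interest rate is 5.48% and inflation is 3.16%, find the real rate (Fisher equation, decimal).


Formula: (1 + r_real) = (1 + r_nom) / (1 + inflation)
Substituting: (1 + r_real) = 1.0548 / 1.0316
(1 + r_real) = 1.022489
r_real = 1.022489 - 1 = 0.022489

0.022489


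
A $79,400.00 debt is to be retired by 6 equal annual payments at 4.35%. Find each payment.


Formula: PMT = PV * r / (1 - (1+r)^(-n))
Denominator: 1 - (1 + 0.0435)^(-6) = 0.225457
Numerator: $79,400.00 * 0.0435 = 3453.9
PMT = 3453.9 / 0.225457 = $15,319.52

$15,319.52


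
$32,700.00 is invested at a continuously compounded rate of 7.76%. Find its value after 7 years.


Formula: FV = P * e^(r*t)
Exponent: r*t = 0.0776 * 7 = 0.5432
e^(0.5432) = 1.721507
FV = $32,700.00 * 1.721507 = $56,293.27

$56,293.27


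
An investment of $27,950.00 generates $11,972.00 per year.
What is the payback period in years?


Formula: Payback = investment / annual cash flow
Substituting: Payback = $27,950.00 / $11,972.00
Payback = 2.3346 years

2.3346 years


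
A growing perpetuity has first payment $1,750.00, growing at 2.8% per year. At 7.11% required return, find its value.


Formula: PV = C / (r - g)
Spread: r - g = 0.0711 - 0.028 = 0.0431
Substituting: PV = $1,750.00 / 0.0431
PV = $40,603.25

$40,603.25


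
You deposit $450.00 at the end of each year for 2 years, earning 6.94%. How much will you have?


Formula: FV = PMT * ((1+r)^n - 1) / r
Growth factor: (1 + 0.0694)^2 = 1.143616
Numerator: 1.143616 - 1 = 0.143616
FV = $450.00 * 0.143616 / 0.0694 = $931.23

$931.23


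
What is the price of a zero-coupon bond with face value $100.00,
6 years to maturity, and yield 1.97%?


Formula: Price = FV / (1 + r)^n
Substituting: Price = $100.00 / (1 + 0.0197)^6
Discount factor: (1.0197)^6 = 1.124177
Price = $100.00 / 1.124177 = $88.95

$88.95


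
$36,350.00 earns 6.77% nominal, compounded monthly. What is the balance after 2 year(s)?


Formula: FV = P * (1 + r/m)^(m*t)
Period rate: r/m = 0.0677 / 12 = 0.005642
Total periods: m*t = 12 * 2 = 24
Growth factor: (1 + 0.005642)^24 = 1.144559
FV = $36,350.00 * 1.144559 = $41,604.72

$41,604.72


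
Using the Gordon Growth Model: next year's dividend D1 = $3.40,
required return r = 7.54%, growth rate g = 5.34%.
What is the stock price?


Formula: P = D1 / (r - g)
Spread: r - g = 0.0754 - 0.0534 = 0.022
Substituting: P = $3.40 / 0.022
P = $154.55

$154.55


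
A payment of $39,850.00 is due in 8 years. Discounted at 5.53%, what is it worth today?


Formula: PV = FV / (1 + r)^n
Substituting: PV = $39,850.00 / (1 + 0.0553)^8
Discount factor: (1.0553)^8 = 1.538181
PV = $39,850.00 / 1.538181 = $25,907.22

$25,907.22


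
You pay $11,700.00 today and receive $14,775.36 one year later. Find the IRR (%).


Formula: IRR = C1/C0 - 1
Substituting: IRR = $14,775.36 / $11,700.00 - 1
Ratio: 1.262851 - 1 = 0.262851
IRR = 26.2851%

26.2851%


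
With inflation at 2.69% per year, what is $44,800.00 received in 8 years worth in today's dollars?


Formula: Real value = nominal / (1 + inflation)^years
Price level: (1 + 0.0269)^8 = 1.236589
Real value = $44,800.00 / 1.236589 = $36,228.70

$36,228.70


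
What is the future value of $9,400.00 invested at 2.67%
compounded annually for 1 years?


Formula: FV = P * (1 + r)^n
Substituting: FV = $9,400.00 * (1 + 0.0267)^1
Growth factor: (1.0267)^1 = 1.0267
FV = $9,400.00 * 1.0267 = $9,650.98

$9,650.98


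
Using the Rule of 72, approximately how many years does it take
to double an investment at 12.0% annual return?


Formula: Years ≈ 72 / r
Substituting: Years ≈ 72 / 12.0
Years ≈ 6.0

6.0 years


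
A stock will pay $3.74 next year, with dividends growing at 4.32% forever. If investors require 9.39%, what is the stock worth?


Formula: P = D1 / (r - g)
Spread: r - g = 0.0939 - 0.0432 = 0.0507
Substituting: P = $3.74 / 0.0507
P = $73.77

$73.77


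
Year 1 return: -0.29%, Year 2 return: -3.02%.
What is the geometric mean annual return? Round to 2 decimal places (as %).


Formula: Geometric mean = ((1+r1)*(1+r2))^(1/2) - 1
Product: (1 + -0.0029) * (1 + -0.0302) = 0.9971 * 0.9698 = 0.966988
Square root: 0.966988^0.5 = 0.983355
Geometric mean = 0.983355 - 1 = -0.016645
As percentage: -1.66%

-1.66%


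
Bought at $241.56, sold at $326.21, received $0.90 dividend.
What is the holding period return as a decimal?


Formula: HPR = (P1 - P0 + D) / P0
Gain: $326.21 - $241.56 + $0.90 = $85.55
HPR = $85.55 / $241.56 = 0.3542

0.3542


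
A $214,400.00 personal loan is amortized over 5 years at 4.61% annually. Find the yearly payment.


Formula: PMT = PV * r / (1 - (1+r)^(-n))
Denominator: 1 - (1 + 0.0461)^(-5) = 0.201759
Numerator: $214,400.00 * 0.0461 = 9883.84
PMT = 9883.84 / 0.201759 = $48,988.33

$48,988.33


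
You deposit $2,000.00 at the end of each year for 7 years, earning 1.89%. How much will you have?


Formula: FV = PMT * ((1+r)^n - 1) / r
Growth factor: (1 + 0.0189)^7 = 1.140042
Numerator: 1.140042 - 1 = 0.140042
FV = $2,000.00 * 0.140042 / 0.0189 = $14,819.28

$14,819.28


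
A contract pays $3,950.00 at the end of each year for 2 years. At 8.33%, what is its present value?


Formula: PV = PMT * (1 - (1+r)^(-n)) / r
Discount factor: (1 + 0.0833)^(-2) = 0.852123
Bracket: 1 - 0.852123 = 0.147877
PV = $3,950.00 * 0.147877 / 0.0833 = $7,012.15

$7,012.15


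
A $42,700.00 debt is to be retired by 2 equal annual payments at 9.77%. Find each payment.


Formula: PMT = PV * r / (1 - (1+r)^(-n))
Denominator: 1 - (1 + 0.0977)^(-2) = 0.170087
Numerator: $42,700.00 * 0.0977 = 4171.79
PMT = 4171.79 / 0.170087 = $24,527.42

$24,527.42


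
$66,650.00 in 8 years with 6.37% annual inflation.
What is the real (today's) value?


Formula: Real value = nominal / (1 + inflation)^years
Price level: (1 + 0.0637)^8 = 1.638903
Real value = $66,650.00 / 1.638903 = $40,667.44

$40,667.44


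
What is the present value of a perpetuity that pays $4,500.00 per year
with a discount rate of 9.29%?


Formula: PV = C / r
Substituting: PV = $4,500.00 / 0.0929
PV = $48,439.18

$48,439.18


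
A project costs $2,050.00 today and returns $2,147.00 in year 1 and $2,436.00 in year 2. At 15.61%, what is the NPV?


Formula: NPV = C0 + C1/(1+r) + C2/(1+r)^2
Discount C1: $2,147.00 / (1 + 0.1561) = $1,857.11
Discount C2: $2,436.00 / (1 + 0.1561)^2 = $1,822.58
NPV = -$2,050.00 + $1,857.11 + $1,822.58 = $1,629.69

$1,629.69


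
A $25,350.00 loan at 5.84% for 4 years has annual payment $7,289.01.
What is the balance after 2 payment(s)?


Formula: Balance = PV*(1+r)^k - PMT*((1+r)^k - 1)/r
Growth: (1 + 0.0584)^2 = 1.120211
Accumulated factor: ((1+r)^k - 1)/r = 2.0584
Balance = $25,350.00 * 1.120211 - $7,289.01 * 2.0584
Balance = $13,393.64

$13,393.64


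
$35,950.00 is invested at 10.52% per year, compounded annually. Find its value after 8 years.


Formula: FV = P * (1 + r)^n
Substituting: FV = $35,950.00 * (1 + 0.1052)^8
Growth factor: (1.1052)^8 = 2.226009
FV = $35,950.00 * 2.226009 = $80,025.04

$80,025.04


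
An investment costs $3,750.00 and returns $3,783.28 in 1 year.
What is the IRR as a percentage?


Formula: IRR = C1/C0 - 1
Substituting: IRR = $3,783.28 / $3,750.00 - 1
Ratio: 1.008875 - 1 = 0.008875
IRR = 0.8875%

0.8875%


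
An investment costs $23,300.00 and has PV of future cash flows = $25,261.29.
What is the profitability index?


Formula: PI = PV(cash flows) / initial investment
Substituting: PI = $25,261.29 / $23,300.00
PI = 1.0842

1.0842


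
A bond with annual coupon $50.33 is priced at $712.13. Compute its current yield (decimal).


Formula: Current yield = annual coupon / price
Substituting: CY = $50.33 / $712.13
CY = 0.070675

0.070675


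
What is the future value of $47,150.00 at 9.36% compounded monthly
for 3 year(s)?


Formula: FV = P * (1 + r/m)^(m*t)
Period rate: r/m = 0.0936 / 12 = 0.0078
Total periods: m*t = 12 * 3 = 36
Growth factor: (1 + 0.0078)^36 = 1.322747
FV = $47,150.00 * 1.322747 = $62,367.52

$62,367.52


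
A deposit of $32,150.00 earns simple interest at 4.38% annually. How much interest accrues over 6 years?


Formula: I = P * r * t
Substituting: I = $32,150.00 * 0.0438 * 6
Step: I = $32,150.00 * 0.2628
I = $8,449.02

$8,449.02


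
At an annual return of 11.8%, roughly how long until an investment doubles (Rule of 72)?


Formula: Years ≈ 72 / r
Substituting: Years ≈ 72 / 11.8
Years ≈ 6.1

6.1 years


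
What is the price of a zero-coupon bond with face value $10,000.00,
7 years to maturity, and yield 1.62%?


Formula: Price = FV / (1 + r)^n
Substituting: Price = $10,000.00 / (1 + 0.0162)^7
Discount factor: (1.0162)^7 = 1.119062
Price = $10,000.00 / 1.119062 = $8,936.05

$8,936.05


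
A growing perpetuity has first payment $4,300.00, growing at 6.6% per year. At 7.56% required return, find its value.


Formula: PV = C / (r - g)
Spread: r - g = 0.0756 - 0.066 = 0.0096
Substituting: PV = $4,300.00 / 0.0096
PV = $447,916.67

$447,916.67


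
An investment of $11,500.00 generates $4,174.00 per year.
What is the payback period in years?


Formula: Payback = investment / annual cash flow
Substituting: Payback = $11,500.00 / $4,174.00
Payback = 2.7552 years

2.7552 years


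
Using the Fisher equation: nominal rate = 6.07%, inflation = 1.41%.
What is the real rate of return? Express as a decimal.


Formula: (1 + r_real) = (1 + r_nom) / (1 + inflation)
Substituting: (1 + r_real) = 1.0607 / 1.0141
(1 + r_real) = 1.045952
r_real = 1.045952 - 1 = 0.045952

0.045952


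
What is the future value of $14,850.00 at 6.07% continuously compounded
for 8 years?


Formula: FV = P * e^(r*t)
Exponent: r*t = 0.0607 * 8 = 0.4856
e^(0.4856) = 1.62515
FV = $14,850.00 * 1.62515 = $24,133.47

$24,133.47


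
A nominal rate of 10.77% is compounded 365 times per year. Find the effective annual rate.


Formula: EAR = (1 + r/m)^m - 1
Period rate: r/m = 0.1077 / 365 = 0.000295
Compounding: (1 + 0.000295)^365 = 1.113696
EAR = 1.113696 - 1 = 0.113696

0.113696


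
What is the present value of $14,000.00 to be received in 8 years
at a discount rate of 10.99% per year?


Formula: PV = FV / (1 + r)^n
Substituting: PV = $14,000.00 / (1 + 0.1099)^8
Discount factor: (1.1099)^8 = 2.302877
PV = $14,000.00 / 2.302877 = $6,079.35

$6,079.35


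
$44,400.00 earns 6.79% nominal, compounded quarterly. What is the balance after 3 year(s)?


Formula: FV = P * (1 + r/m)^(m*t)
Period rate: r/m = 0.0679 / 4 = 0.016975
Total periods: m*t = 4 * 3 = 12
Growth factor: (1 + 0.016975)^12 = 1.223836
FV = $44,400.00 * 1.223836 = $54,338.33

$54,338.33


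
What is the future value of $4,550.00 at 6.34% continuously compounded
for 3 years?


Formula: FV = P * e^(r*t)
Exponent: r*t = 0.0634 * 3 = 0.1902
e^(0.1902) = 1.209491
FV = $4,550.00 * 1.209491 = $5,503.19

$5,503.19


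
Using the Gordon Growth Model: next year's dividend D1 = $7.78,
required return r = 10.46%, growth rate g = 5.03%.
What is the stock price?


Formula: P = D1 / (r - g)
Spread: r - g = 0.1046 - 0.0503 = 0.0543
Substituting: P = $7.78 / 0.0543
P = $143.28

$143.28


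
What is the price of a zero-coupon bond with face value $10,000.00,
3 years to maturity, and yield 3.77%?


Formula: Price = FV / (1 + r)^n
Substituting: Price = $10,000.00 / (1 + 0.0377)^3
Discount factor: (1.0377)^3 = 1.117417
Price = $10,000.00 / 1.117417 = $8,949.21

$8,949.21


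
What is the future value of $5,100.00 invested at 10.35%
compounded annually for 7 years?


Formula: FV = P * (1 + r)^n
Substituting: FV = $5,100.00 * (1 + 0.1035)^7
Growth factor: (1.1035)^7 = 1.992537
FV = $5,100.00 * 1.992537 = $10,161.94

$10,161.94


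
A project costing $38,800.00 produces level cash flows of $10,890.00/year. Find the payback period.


Formula: Payback = investment / annual cash flow
Substituting: Payback = $38,800.00 / $10,890.00
Payback = 3.5629 years

3.5629 years
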